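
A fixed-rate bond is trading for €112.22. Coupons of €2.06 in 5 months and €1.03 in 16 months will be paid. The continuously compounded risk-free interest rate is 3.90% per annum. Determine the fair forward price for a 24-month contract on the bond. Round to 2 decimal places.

PV(coupons) I = 2.06·e^(−0.0390·5/12) + 1.03·e^(−0.0390·16/12)
I = 2.0268 + 0.9778 = 3.0046
F = (S − I)·e^(rT) = (112.22 − 3.0046) · e^(0.0390·24/12)
= 109.2154 · e^0.078000 = 109.2154 × 1.081123 = €118.08

€118.08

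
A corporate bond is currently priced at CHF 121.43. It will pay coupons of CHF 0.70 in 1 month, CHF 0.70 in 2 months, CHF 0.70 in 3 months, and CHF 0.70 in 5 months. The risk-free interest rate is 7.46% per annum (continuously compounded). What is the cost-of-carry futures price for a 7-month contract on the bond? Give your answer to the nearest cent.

PV(coupons) I = 0.70·e^(−0.0746·1/12) + 0.70·e^(−0.0746·2/12) + 0.70·e^(−0.0746·3/12) + 0.70·e^(−0.0746·5/12)
I = 0.6957 + 0.6914 + 0.6871 + 0.6786 = 2.7528
F = (S − I)·e^(rT) = (121.43 − 2.7528) · e^(0.0746·7/12)
= 118.6772 · e^0.043517 = 118.6772 × 1.044478 = CHF 123.96

CHF 123.96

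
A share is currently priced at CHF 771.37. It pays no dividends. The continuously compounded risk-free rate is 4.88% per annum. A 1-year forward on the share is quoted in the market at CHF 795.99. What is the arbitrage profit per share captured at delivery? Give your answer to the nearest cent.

Fair forward: F* = S·e^(carry·T), with carry = r = 0.0488
F* = 771.37 · e^(0.0488 × 1) = 771.37 · e^0.048800 = 771.37 × 1.050010 = CHF 809.9462
Market CHF 795.99 < fair CHF 809.9462: forward underpriced → reverse cash-and-carry (short spot, go long the forward).
At maturity, profit = |F_mkt − F*| = |795.99 − 809.9462| = CHF 13.96 per share

CHF 13.96 per share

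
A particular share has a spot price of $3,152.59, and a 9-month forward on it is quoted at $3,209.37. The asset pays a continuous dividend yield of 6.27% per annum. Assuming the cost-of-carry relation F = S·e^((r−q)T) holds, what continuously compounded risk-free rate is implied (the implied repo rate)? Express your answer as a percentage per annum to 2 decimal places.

From F = S·e^((r−q)T): (r − q) = ln(F/S)/T
ln(3209.37/3152.59) = ln(1.018011) = 0.017851
(r − q) = 0.017851 / (9/12) = 0.023801
r = ln(F/S)/T + q = 0.023801 + 0.0627 = 0.086501
r = 8.65%

8.65%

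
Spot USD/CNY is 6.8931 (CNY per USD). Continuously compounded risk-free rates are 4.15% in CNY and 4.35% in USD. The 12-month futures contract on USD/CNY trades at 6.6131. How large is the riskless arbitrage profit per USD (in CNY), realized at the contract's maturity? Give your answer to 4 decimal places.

0.2662 per USD (in CNY)

Fair futures: F* = S·e^(carry·T), with carry = (r_CNY − r_USD) = 0.0415 − 0.0435 = -0.0020
F* = 6.8931 · e^(-0.0020 × 12/12) = 6.8931 · e^-0.002000 = 6.8931 × 0.998002 = 6.8793
Market 6.6131 < fair 6.8793: forward underpriced → reverse cash-and-carry (short spot, go long the forward).
At maturity, profit = |F_mkt − F*| = |6.6131 − 6.8793| = 0.2662 per USD (in CNY)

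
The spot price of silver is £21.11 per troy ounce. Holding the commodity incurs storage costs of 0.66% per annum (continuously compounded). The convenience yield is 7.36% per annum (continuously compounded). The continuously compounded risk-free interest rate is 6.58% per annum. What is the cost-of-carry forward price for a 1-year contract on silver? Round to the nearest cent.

Net carry = r + u − y = 0.0658 + 0.0066 − 0.0736 = -0.0012
F = S·e^((r+u−y)T) = 21.11 · e^(-0.0012 × 1) = 21.11 · e^-0.001200
= 21.11 × 0.998801 = £21.08 per troy ounce

£21.08 per troy ounce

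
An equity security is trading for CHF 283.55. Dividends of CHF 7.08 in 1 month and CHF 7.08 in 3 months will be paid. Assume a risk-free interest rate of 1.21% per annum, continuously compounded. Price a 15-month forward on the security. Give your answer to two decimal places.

PV(dividends) I = 7.08·e^(−0.0121·1/12) + 7.08·e^(−0.0121·3/12)
I = 7.0729 + 7.0586 = 14.1315
F = (S − I)·e^(rT) = (283.55 − 14.1315) · e^(0.0121·15/12)
= 269.4185 · e^0.015125 = 269.4185 × 1.015240 = CHF 273.52

CHF 273.52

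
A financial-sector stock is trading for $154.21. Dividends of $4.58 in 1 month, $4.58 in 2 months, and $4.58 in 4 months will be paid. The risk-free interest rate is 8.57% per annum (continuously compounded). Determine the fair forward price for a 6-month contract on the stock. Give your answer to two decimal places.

PV(dividends) I = 4.58·e^(−0.0857·1/12) + 4.58·e^(−0.0857·2/12) + 4.58·e^(−0.0857·4/12)
I = 4.5474 + 4.5150 + 4.4510 = 13.5134
F = (S − I)·e^(rT) = (154.21 − 13.5134) · e^(0.0857·6/12)
= 140.6966 · e^0.042850 = 140.6966 × 1.043781 = $146.86

$146.86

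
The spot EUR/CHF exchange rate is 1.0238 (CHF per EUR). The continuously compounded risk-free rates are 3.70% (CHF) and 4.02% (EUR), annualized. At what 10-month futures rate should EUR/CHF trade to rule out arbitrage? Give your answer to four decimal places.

1.0211

F = S·e^((r_CHF − r_EUR)T) = 1.0238 · e^((0.0370 − 0.0402) × 10/12)
= 1.0238 · e^-0.002667 = 1.0238 × 0.997337
F = 1.0211 CHF per EUR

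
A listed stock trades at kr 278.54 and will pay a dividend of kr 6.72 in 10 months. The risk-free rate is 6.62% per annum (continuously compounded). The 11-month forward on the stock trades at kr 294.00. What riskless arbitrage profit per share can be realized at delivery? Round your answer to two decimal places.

PV(dividends) I = 6.72·e^(−0.0662·10/12) = 6.3593
Fair forward F* = (S − I)·e^(rT) = (278.54 − 6.3593)·e^0.060683 = 272.1807 × 1.062562 = 289.2089
Market kr 294.00 > fair 289.2089: forward overpriced → cash-and-carry (borrow at r, buy the stock and collect the dividends, short the forward).
Profit at T = |F_mkt − F*| = |294.00 − 289.2089| = kr 4.79 per share

kr 4.79 per share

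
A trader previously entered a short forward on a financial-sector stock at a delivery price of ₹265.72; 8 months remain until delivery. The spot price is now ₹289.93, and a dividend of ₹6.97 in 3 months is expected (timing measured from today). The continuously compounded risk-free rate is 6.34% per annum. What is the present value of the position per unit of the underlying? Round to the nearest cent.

-₹28.35

PV(remaining dividends) I = 6.97·e^(−0.0634·3/12) = 6.8604
Current forward F = (S − I)·e^(rT) = (289.93 − 6.8604)·e^(0.0634·8/12) = 283.0696 × 1.043173 = 295.2906
Value (long) = (F − K)·e^(−rT) = (295.2906 − 265.72) × 0.958614 = 28.3468
Short position value = −(long value) = -₹28.35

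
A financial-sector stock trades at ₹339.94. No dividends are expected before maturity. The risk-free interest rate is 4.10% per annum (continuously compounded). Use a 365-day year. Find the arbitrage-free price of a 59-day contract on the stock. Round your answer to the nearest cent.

F = S·e^(rT) = 339.94 · e^(0.0410 × 59/365)
= 339.94 · e^0.006627 = 339.94 × 1.006649
F = ₹342.20

₹342.20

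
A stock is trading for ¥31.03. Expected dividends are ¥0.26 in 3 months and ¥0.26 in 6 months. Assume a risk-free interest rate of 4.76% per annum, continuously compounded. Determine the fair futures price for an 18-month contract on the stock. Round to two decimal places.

PV(dividends) I = 0.26·e^(−0.0476·3/12) + 0.26·e^(−0.0476·6/12)
I = 0.2569 + 0.2539 = 0.5108
F = (S − I)·e^(rT) = (31.03 − 0.5108) · e^(0.0476·18/12)
= 30.5192 · e^0.071400 = 30.5192 × 1.074011 = ¥32.78

¥32.78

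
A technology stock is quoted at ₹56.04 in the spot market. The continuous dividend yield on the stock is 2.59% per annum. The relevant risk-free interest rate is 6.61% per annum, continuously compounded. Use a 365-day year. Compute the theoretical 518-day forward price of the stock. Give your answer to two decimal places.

₹59.33

F = S·e^((r − q)T) = 56.04 · e^((0.0661 − 0.0259) × 518/365)
= 56.04 · e^0.057051 = 56.04 × 1.058710
F = ₹59.33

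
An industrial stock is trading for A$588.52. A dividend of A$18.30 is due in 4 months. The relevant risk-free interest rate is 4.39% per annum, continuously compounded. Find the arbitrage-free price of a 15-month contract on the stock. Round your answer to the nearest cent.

A$602.67

PV(dividends) I = 18.30·e^(−0.0439·4/12)
I = 18.0342
F = (S − I)·e^(rT) = (588.52 − 18.0342) · e^(0.0439·15/12)
= 570.4858 · e^0.054875 = 570.4858 × 1.056409 = A$602.67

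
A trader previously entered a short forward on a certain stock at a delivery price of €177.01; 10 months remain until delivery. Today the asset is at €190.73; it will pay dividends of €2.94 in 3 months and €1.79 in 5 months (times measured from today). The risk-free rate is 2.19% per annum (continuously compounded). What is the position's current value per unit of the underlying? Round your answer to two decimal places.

-€12.22

PV(remaining dividends) I = 2.94·e^(−0.0219·3/12) + 1.79·e^(−0.0219·5/12) = 4.6977
Current forward F = (S − I)·e^(rT) = (190.73 − 4.6977)·e^(0.0219·10/12) = 186.0323 × 1.018418 = 189.4586
Value (long) = (F − K)·e^(−rT) = (189.4586 − 177.01) × 0.981916 = 12.2235
Short position value = −(long value) = -€12.22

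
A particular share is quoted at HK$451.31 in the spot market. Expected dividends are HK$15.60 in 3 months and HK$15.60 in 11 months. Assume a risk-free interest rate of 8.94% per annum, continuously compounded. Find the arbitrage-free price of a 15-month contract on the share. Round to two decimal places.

HK$471.54

PV(dividends) I = 15.60·e^(−0.0894·3/12) + 15.60·e^(−0.0894·11/12)
I = 15.2552 + 14.3726 = 29.6278
F = (S − I)·e^(rT) = (451.31 − 29.6278) · e^(0.0894·15/12)
= 421.6822 · e^0.111750 = 421.6822 × 1.118233 = HK$471.54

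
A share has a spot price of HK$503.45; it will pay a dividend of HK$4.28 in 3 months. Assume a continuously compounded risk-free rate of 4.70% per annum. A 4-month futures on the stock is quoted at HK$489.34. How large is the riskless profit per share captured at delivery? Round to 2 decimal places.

HK$17.76 per share

PV(dividends) I = 4.28·e^(−0.0470·3/12) = 4.2300
Fair futures F* = (S − I)·e^(rT) = (503.45 − 4.2300)·e^0.015667 = 499.2200 × 1.015790 = 507.1027
Market HK$489.34 < fair 507.1027: forward underpriced → reverse cash-and-carry (short the stock, invest proceeds at r, pay the dividends, go long the forward).
Profit at T = |F_mkt − F*| = |489.34 − 507.1027| = HK$17.76 per share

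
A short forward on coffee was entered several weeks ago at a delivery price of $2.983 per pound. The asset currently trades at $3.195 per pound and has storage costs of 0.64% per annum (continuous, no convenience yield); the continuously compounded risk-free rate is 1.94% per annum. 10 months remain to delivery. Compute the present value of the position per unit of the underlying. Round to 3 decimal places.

Current fair forward for the remaining 10 months: F = S·e^((r + u)·T), (r + u) = 0.0194 + 0.0064 = 0.0258
F = 3.195 · e^(0.0258 × 10/12) = 3.195 × 1.021733 = 3.2644
Value of long forward = (F − K)·e^(−rT) = (3.2644 − 2.983) · e^(−0.0194·10/12)
= 0.2814 × 0.983963 = 0.277
Short position value = −(long value) = -$0.277

-$0.277 per pound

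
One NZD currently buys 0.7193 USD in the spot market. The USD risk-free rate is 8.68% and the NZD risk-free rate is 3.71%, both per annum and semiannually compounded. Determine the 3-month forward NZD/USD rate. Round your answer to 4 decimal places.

0.7280

By covered interest parity, F = S · (1+r_USD/2)^(2T) / (1+r_NZD/2)^(2T)
= 0.7193 × 1.021470 / 1.009232 = 0.7193 × 1.012126
F = 0.7280 USD per NZD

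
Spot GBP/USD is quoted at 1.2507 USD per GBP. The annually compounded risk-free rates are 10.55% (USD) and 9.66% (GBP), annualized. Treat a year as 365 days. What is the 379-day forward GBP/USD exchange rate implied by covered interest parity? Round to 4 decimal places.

1.2612

By covered interest parity, F = S · (1+r_USD)^T / (1+r_GBP)^T
= 1.2507 × 1.109761 / 1.100486 = 1.2507 × 1.008428
F = 1.2612 USD per GBP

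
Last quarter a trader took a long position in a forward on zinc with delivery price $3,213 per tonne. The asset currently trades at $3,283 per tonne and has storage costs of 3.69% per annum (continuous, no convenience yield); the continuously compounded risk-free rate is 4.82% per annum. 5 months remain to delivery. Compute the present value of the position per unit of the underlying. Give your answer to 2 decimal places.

Current fair forward for the remaining 5 months: F = S·e^((r + u)·T), (r + u) = 0.0482 + 0.0369 = 0.0851
F = 3283 · e^(0.0851 × 5/12) = 3283 × 1.03609448 = 3401.4982
Value of long forward = (F − K)·e^(−rT) = (3401.4982 − 3213) · e^(−0.0482·5/12)
= 188.4982 × 0.98011699 = 184.75

$184.75 per tonne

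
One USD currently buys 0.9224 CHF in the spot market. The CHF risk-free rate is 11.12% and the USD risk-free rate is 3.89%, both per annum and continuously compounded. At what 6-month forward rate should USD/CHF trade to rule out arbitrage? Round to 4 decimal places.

F = S·e^((r_CHF − r_USD)T) = 0.9224 · e^((0.1112 − 0.0389) × 6/12)
= 0.9224 · e^0.036150 = 0.9224 × 1.036811
F = 0.9564 CHF per USD

0.9564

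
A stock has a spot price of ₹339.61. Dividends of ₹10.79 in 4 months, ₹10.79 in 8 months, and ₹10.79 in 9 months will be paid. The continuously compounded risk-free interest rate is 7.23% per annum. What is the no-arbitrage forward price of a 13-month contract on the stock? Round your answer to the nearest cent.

₹333.71

PV(dividends) I = 10.79·e^(−0.0723·4/12) + 10.79·e^(−0.0723·8/12) + 10.79·e^(−0.0723·9/12)
I = 10.5331 + 10.2823 + 10.2205 = 31.0359
F = (S − I)·e^(rT) = (339.61 − 31.0359) · e^(0.0723·13/12)
= 308.5741 · e^0.078325 = 308.5741 × 1.081474 = ₹333.71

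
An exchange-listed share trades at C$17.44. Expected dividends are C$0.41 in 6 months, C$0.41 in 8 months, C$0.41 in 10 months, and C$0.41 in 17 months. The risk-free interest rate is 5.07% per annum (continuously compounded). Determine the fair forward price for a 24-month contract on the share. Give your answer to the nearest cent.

PV(dividends) I = 0.41·e^(−0.0507·6/12) + 0.41·e^(−0.0507·8/12) + 0.41·e^(−0.0507·10/12) + 0.41·e^(−0.0507·17/12)
I = 0.3997 + 0.3964 + 0.3930 + 0.3816 = 1.5707
F = (S − I)·e^(rT) = (17.44 − 1.5707) · e^(0.0507·24/12)
= 15.8693 · e^0.101400 = 15.8693 × 1.106719 = C$17.56

C$17.56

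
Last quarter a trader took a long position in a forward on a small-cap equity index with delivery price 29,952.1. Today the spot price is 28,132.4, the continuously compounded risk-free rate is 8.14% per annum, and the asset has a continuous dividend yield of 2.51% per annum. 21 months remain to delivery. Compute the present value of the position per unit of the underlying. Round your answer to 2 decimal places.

948.04

Current fair forward for the remaining 21 months: F = S·e^((r − q)·T), (r − q) = 0.0814 − 0.0251 = 0.0563
F = 28132.4 · e^(0.0563 × 21/12) = 28132.4 × 1.10354199 = 31045.2847
Value of long forward = (F − K)·e^(−rT) = (31045.2847 − 29952.1) · e^(−0.0814·21/12)
= 1093.1847 × 0.86723091 = 948.04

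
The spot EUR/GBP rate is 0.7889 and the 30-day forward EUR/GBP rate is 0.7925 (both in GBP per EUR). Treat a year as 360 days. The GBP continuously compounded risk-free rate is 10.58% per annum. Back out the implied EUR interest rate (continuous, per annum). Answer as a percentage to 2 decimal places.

5.12%

F = S·e^((r_GBP − r_EUR)T) ⇒ r_EUR = r_GBP − ln(F/S)/T
ln(0.7925/0.7889) = 0.004553; /(30/360) = 0.054636
r_EUR = 0.1058 − 0.054636 = 0.051164
r_EUR = 5.12%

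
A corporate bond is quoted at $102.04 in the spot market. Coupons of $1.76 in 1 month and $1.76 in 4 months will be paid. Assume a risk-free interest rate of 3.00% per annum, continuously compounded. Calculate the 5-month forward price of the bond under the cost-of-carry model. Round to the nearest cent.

$99.78

PV(coupons) I = 1.76·e^(−0.0300·1/12) + 1.76·e^(−0.0300·4/12)
I = 1.7556 + 1.7425 = 3.4981
F = (S − I)·e^(rT) = (102.04 − 3.4981) · e^(0.0300·5/12)
= 98.5419 · e^0.012500 = 98.5419 × 1.012578 = $99.78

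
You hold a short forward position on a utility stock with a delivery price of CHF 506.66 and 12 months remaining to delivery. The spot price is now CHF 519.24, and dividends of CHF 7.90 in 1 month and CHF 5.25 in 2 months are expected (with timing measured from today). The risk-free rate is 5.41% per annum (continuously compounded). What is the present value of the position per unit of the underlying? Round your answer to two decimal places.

-CHF 26.19

PV(remaining dividends) I = 7.90·e^(−0.0541·1/12) + 5.25·e^(−0.0541·2/12) = 13.0673
Current forward F = (S − I)·e^(rT) = (519.24 − 13.0673)·e^(0.0541·12/12) = 506.1727 × 1.055590 = 534.3108
Value (long) = (F − K)·e^(−rT) = (534.3108 − 506.66) × 0.947337 = 26.1946
Short position value = −(long value) = -CHF 26.19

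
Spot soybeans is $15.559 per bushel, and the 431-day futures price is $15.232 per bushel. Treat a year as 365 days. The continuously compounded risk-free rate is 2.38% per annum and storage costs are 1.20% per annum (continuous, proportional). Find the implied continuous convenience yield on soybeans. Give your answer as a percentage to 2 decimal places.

F = S·e^((r+u−y)T) ⇒ (r+u−y) = ln(F/S)/T
ln(15.232/15.559) = -0.021241; /T ⇒ -0.017988
y = r + u − ln(F/S)/T = 0.0238 + 0.0120 + 0.017988 = 0.053788
y = 5.38%

5.38%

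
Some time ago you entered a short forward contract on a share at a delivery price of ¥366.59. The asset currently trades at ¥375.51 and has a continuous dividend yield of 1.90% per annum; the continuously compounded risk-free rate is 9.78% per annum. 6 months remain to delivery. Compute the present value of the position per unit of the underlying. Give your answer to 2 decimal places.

-¥22.86

Current fair forward for the remaining 6 months: F = S·e^((r − q)·T), (r − q) = 0.0978 − 0.0190 = 0.0788
F = 375.51 · e^(0.0788 × 6/12) = 375.51 × 1.040186 = 390.6002
Value of long forward = (F − K)·e^(−rT) = (390.6002 − 366.59) · e^(−0.0978·6/12)
= 24.0102 × 0.952276 = 22.86
Short position value = −(long value) = -¥22.86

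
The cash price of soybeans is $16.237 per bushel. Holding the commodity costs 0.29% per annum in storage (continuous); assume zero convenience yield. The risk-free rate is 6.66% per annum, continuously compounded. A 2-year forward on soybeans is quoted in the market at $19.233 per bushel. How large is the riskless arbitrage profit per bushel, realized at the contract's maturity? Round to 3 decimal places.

$0.575 per bushel

Fair forward: F* = S·e^(carry·T), with carry = (r + u) = 0.0666 + 0.0029 = 0.0695
F* = 16.237 · e^(0.0695 × 2) = 16.237 · e^0.139000 = 16.237 × 1.149124 = $18.6583
Market $19.233 > fair $18.6583: forward overpriced → cash-and-carry (buy spot, short the forward).
At maturity, profit = |F_mkt − F*| = |19.233 − 18.6583| = $0.575 per bushel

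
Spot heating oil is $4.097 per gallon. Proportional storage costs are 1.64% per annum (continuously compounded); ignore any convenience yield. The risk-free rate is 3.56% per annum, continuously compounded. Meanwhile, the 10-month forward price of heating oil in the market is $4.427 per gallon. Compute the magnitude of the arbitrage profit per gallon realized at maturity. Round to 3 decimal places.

Fair forward: F* = S·e^(carry·T), with carry = (r + u) = 0.0356 + 0.0164 = 0.0520
F* = 4.097 · e^(0.0520 × 10/12) = 4.097 · e^0.043333 = 4.097 × 1.044286 = $4.2784
Market $4.427 > fair $4.2784: forward overpriced → cash-and-carry (buy spot, short the forward).
At maturity, profit = |F_mkt − F*| = |4.427 − 4.2784| = $0.149 per gallon

$0.149 per gallon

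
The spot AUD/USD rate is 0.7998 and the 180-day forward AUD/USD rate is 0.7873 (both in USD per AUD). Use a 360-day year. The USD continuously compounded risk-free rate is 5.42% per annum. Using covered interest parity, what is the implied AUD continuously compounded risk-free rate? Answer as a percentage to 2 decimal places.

F = S·e^((r_USD − r_AUD)T) ⇒ r_AUD = r_USD − ln(F/S)/T
ln(0.7873/0.7998) = -0.015752; /(180/360) = -0.031504
r_AUD = 0.0542 + 0.031504 = 0.085704
r_AUD = 8.57%

8.57%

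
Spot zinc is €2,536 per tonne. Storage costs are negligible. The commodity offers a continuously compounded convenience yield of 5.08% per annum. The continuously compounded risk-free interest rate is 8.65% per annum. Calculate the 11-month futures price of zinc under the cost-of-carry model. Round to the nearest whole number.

€2,620 per tonne

Net carry = r + u − y = 0.0865 + 0.0000 − 0.0508 = 0.0357
F = S·e^((r+u−y)T) = 2536 · e^(0.0357 × 11/12) = 2536 · e^0.032725
= 2536 × 1.033266 = €2,620 per tonne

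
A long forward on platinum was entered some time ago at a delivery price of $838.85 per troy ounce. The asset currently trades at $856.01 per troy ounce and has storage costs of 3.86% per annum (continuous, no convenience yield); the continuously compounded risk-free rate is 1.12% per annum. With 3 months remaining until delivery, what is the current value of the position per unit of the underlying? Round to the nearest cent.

Current fair forward for the remaining 3 months: F = S·e^((r + u)·T), (r + u) = 0.0112 + 0.0386 = 0.0498
F = 856.01 · e^(0.0498 × 3/12) = 856.01 × 1.012528 = 866.7341
Value of long forward = (F − K)·e^(−rT) = (866.7341 − 838.85) · e^(−0.0112·3/12)
= 27.8841 × 0.997204 = 27.81

$27.81 per troy ounce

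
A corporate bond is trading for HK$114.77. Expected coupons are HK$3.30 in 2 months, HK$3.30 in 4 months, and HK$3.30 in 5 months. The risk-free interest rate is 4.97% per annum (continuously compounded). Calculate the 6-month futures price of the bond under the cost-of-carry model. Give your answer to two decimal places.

HK$107.66

PV(coupons) I = 3.30·e^(−0.0497·2/12) + 3.30·e^(−0.0497·4/12) + 3.30·e^(−0.0497·5/12)
I = 3.2728 + 3.2458 + 3.2324 = 9.7510
F = (S − I)·e^(rT) = (114.77 − 9.7510) · e^(0.0497·6/12)
= 105.0190 · e^0.024850 = 105.0190 × 1.025161 = HK$107.66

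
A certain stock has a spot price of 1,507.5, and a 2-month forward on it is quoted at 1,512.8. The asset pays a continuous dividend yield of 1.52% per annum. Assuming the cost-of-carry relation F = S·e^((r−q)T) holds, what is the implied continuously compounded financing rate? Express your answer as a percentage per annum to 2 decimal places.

From F = S·e^((r−q)T): (r − q) = ln(F/S)/T
ln(1512.8/1507.5) = ln(1.003516) = 0.003510
(r − q) = 0.003510 / (2/12) = 0.021060
r = ln(F/S)/T + q = 0.021060 + 0.0152 = 0.036260
r = 3.63%

3.63%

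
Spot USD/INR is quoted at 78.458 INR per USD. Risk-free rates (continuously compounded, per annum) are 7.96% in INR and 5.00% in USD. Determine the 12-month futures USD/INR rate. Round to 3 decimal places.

80.815

F = S·e^((r_INR − r_USD)T) = 78.458 · e^((0.0796 − 0.0500) × 12/12)
= 78.458 · e^0.029600 = 78.458 × 1.030042
F = 80.815 INR per USD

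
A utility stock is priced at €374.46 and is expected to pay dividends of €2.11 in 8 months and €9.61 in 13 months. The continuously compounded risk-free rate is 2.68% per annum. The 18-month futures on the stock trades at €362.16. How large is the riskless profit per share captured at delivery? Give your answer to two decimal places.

PV(dividends) I = 2.11·e^(−0.0268·8/12) + 9.61·e^(−0.0268·13/12) = 11.4076
Fair futures F* = (S − I)·e^(rT) = (374.46 − 11.4076)·e^0.040200 = 363.0524 × 1.041019 = 377.9444
Market €362.16 < fair 377.9444: forward underpriced → reverse cash-and-carry (short the stock, invest proceeds at r, pay the dividends, go long the forward).
Profit at T = |F_mkt − F*| = |362.16 − 377.9444| = €15.78 per share

€15.78 per share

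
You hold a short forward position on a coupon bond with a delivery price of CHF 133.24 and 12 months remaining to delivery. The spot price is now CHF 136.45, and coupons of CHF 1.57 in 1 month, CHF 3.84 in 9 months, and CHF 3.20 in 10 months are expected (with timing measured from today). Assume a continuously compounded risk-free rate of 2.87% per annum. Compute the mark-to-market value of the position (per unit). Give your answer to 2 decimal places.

CHF 1.47

PV(remaining coupons) I = 1.57·e^(−0.0287·1/12) + 3.84·e^(−0.0287·9/12) + 3.20·e^(−0.0287·10/12) = 8.4489
Current forward F = (S − I)·e^(rT) = (136.45 − 8.4489)·e^(0.0287·12/12) = 128.0011 × 1.029116 = 131.7280
Value (long) = (F − K)·e^(−rT) = (131.7280 − 133.24) × 0.971708 = -1.4692
Short position value = −(long value) = CHF 1.47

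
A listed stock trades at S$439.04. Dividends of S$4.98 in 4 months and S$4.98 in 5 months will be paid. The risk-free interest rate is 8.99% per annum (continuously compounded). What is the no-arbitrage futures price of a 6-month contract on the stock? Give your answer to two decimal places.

S$449.15

PV(dividends) I = 4.98·e^(−0.0899·4/12) + 4.98·e^(−0.0899·5/12)
I = 4.8330 + 4.7969 = 9.6299
F = (S − I)·e^(rT) = (439.04 − 9.6299) · e^(0.0899·6/12)
= 429.4101 · e^0.044950 = 429.4101 × 1.045976 = S$449.15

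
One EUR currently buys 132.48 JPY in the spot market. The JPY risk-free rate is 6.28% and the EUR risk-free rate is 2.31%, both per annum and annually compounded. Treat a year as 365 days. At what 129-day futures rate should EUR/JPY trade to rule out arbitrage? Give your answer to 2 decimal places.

By covered interest parity, F = S · (1+r_JPY)^T / (1+r_EUR)^T
= 132.48 × 1.021759 / 1.008104 = 132.48 × 1.013545
F = 134.27 JPY per EUR

134.27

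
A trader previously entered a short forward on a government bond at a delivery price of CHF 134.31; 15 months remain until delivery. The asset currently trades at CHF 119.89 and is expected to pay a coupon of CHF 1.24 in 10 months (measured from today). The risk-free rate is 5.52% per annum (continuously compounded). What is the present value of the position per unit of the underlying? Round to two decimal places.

CHF 6.65

PV(remaining coupons) I = 1.24·e^(−0.0552·10/12) = 1.1843
Current forward F = (S − I)·e^(rT) = (119.89 − 1.1843)·e^(0.0552·15/12) = 118.7057 × 1.071436 = 127.1856
Value (long) = (F − K)·e^(−rT) = (127.1856 − 134.31) × 0.933327 = -6.6494
Short position value = −(long value) = CHF 6.65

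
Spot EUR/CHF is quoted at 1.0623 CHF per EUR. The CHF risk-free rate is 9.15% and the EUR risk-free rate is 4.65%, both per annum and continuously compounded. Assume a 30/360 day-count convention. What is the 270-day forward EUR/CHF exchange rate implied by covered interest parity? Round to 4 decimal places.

F = S·e^((r_CHF − r_EUR)T) = 1.0623 · e^((0.0915 − 0.0465) × 270/360)
= 1.0623 · e^0.033750 = 1.0623 × 1.034326
F = 1.0988 CHF per EUR

1.0988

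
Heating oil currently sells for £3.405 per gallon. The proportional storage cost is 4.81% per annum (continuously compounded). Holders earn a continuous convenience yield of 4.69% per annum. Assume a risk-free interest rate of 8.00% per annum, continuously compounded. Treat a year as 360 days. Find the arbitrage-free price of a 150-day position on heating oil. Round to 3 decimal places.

£3.522 per gallon

Net carry = r + u − y = 0.0800 + 0.0481 − 0.0469 = 0.0812
F = S·e^((r+u−y)T) = 3.405 · e^(0.0812 × 150/360) = 3.405 · e^0.033833
= 3.405 × 1.034412 = £3.522 per gallon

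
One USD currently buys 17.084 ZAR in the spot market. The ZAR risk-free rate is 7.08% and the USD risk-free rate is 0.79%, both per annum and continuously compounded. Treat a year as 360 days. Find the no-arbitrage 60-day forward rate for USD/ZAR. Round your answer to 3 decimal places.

F = S·e^((r_ZAR − r_USD)T) = 17.084 · e^((0.0708 − 0.0079) × 60/360)
= 17.084 · e^0.010483 = 17.084 × 1.010538
F = 17.264 ZAR per USD

17.264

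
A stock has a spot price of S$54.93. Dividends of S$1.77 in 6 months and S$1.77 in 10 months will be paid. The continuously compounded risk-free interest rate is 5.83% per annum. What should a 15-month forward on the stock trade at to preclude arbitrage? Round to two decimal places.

PV(dividends) I = 1.77·e^(−0.0583·6/12) + 1.77·e^(−0.0583·10/12)
I = 1.7191 + 1.6861 = 3.4052
F = (S − I)·e^(rT) = (54.93 − 3.4052) · e^(0.0583·15/12)
= 51.5248 · e^0.072875 = 51.5248 × 1.075596 = S$55.42

S$55.42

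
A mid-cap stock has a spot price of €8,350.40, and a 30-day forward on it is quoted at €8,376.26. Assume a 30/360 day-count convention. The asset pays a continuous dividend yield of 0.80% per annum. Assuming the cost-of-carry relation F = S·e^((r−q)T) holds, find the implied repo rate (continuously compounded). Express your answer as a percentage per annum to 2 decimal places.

From F = S·e^((r−q)T): (r − q) = ln(F/S)/T
ln(8376.26/8350.40) = ln(1.003097) = 0.003092
(r − q) = 0.003092 / (30/360) = 0.037104
r = ln(F/S)/T + q = 0.037104 + 0.0080 = 0.045104
r = 4.51%

4.51%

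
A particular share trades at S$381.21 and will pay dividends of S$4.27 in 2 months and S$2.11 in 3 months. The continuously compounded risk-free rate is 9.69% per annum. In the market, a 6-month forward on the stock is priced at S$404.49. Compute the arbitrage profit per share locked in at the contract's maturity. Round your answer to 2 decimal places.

PV(dividends) I = 4.27·e^(−0.0969·2/12) + 2.11·e^(−0.0969·3/12) = 6.2611
Fair forward F* = (S − I)·e^(rT) = (381.21 − 6.2611)·e^0.048450 = 374.9489 × 1.049643 = 393.5625
Market S$404.49 > fair 393.5625: forward overpriced → cash-and-carry (borrow at r, buy the stock and collect the dividends, short the forward).
Profit at T = |F_mkt − F*| = |404.49 − 393.5625| = S$10.93 per share

S$10.93 per share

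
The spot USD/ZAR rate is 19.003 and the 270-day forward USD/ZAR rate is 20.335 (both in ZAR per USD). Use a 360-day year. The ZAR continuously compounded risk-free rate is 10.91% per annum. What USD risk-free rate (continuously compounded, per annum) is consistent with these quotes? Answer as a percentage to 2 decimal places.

1.88%

F = S·e^((r_ZAR − r_USD)T) ⇒ r_USD = r_ZAR − ln(F/S)/T
ln(20.335/19.003) = 0.067747; /(270/360) = 0.090329
r_USD = 0.1091 − 0.090329 = 0.018771
r_USD = 1.88%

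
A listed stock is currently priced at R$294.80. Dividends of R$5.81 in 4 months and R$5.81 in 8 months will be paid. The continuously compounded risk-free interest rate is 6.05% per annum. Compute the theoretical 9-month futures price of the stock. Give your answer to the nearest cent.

PV(dividends) I = 5.81·e^(−0.0605·4/12) + 5.81·e^(−0.0605·8/12)
I = 5.6940 + 5.5803 = 11.2743
F = (S − I)·e^(rT) = (294.80 − 11.2743) · e^(0.0605·9/12)
= 283.5257 · e^0.045375 = 283.5257 × 1.046420 = R$296.69

R$296.69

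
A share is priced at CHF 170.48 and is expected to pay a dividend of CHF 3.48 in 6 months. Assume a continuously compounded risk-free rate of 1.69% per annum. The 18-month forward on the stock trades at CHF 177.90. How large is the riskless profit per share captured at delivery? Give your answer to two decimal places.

CHF 6.58 per share

PV(dividends) I = 3.48·e^(−0.0169·6/12) = 3.4507
Fair forward F* = (S − I)·e^(rT) = (170.48 − 3.4507)·e^0.025350 = 167.0293 × 1.025674 = 171.3176
Market CHF 177.90 > fair 171.3176: forward overpriced → cash-and-carry (borrow at r, buy the stock and collect the dividends, short the forward).
Profit at T = |F_mkt − F*| = |177.90 − 171.3176| = CHF 6.58 per share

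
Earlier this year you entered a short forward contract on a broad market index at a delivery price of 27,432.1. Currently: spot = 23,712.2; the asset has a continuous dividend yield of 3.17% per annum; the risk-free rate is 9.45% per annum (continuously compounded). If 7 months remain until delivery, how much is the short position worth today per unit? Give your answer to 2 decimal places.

2683.08

Current fair forward for the remaining 7 months: F = S·e^((r − q)·T), (r − q) = 0.0945 − 0.0317 = 0.0628
F = 23712.2 · e^(0.0628 × 7/12) = 23712.2 × 1.03731260 = 24596.9638
Value of long forward = (F − K)·e^(−rT) = (24596.9638 − 27432.1) · e^(−0.0945·7/12)
= -2835.1362 × 0.94636684 = -2683.08
Short position value = −(long value) = 2683.08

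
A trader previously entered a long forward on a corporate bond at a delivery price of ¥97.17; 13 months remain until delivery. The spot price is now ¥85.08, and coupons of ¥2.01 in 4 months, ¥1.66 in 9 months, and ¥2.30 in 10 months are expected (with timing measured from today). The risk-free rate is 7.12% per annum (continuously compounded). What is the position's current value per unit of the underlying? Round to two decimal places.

PV(remaining coupons) I = 2.01·e^(−0.0712·4/12) + 1.66·e^(−0.0712·9/12) + 2.30·e^(−0.0712·10/12) = 5.7040
Current forward F = (S − I)·e^(rT) = (85.08 − 5.7040)·e^(0.0712·13/12) = 79.3760 × 1.080186 = 85.7408
Value (long) = (F − K)·e^(−rT) = (85.7408 − 97.17) × 0.925766 = -10.5808
Value = -¥10.58

-¥10.58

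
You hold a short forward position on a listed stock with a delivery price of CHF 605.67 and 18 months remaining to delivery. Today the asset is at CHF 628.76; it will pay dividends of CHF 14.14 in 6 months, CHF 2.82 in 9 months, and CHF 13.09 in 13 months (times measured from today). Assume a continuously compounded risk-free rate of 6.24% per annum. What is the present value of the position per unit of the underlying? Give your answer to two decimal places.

-CHF 48.58

PV(remaining dividends) I = 14.14·e^(−0.0624·6/12) + 2.82·e^(−0.0624·9/12) + 13.09·e^(−0.0624·13/12) = 28.6311
Current forward F = (S − I)·e^(rT) = (628.76 − 28.6311)·e^(0.0624·18/12) = 600.1289 × 1.098120 = 659.0135
Value (long) = (F − K)·e^(−rT) = (659.0135 − 605.67) × 0.910647 = 48.5771
Short position value = −(long value) = -CHF 48.58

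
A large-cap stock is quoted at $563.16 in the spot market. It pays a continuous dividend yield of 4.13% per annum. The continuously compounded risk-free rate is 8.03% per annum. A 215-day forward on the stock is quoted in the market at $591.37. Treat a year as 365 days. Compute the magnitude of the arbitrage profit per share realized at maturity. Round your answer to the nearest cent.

$15.12 per share

Fair forward: F* = S·e^(carry·T), with carry = (r − q) = 0.0803 − 0.0413 = 0.0390
F* = 563.16 · e^(0.0390 × 215/365) = 563.16 · e^0.022973 = 563.16 × 1.023239 = $576.2473
Market $591.37 > fair $576.2473: forward overpriced → cash-and-carry (buy spot, short the forward).
At maturity, profit = |F_mkt − F*| = |591.37 − 576.2473| = $15.12 per share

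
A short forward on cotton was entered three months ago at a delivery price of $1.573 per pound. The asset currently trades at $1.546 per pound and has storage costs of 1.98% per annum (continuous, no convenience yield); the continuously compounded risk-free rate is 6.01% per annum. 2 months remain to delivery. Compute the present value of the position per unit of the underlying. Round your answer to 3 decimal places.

Current fair forward for the remaining 2 months: F = S·e^((r + u)·T), (r + u) = 0.0601 + 0.0198 = 0.0799
F = 1.546 · e^(0.0799 × 2/12) = 1.546 × 1.013406 = 1.5667
Value of long forward = (F − K)·e^(−rT) = (1.5667 − 1.573) · e^(−0.0601·2/12)
= -0.0063 × 0.990033 = -0.006
Short position value = −(long value) = $0.006

$0.006 per pound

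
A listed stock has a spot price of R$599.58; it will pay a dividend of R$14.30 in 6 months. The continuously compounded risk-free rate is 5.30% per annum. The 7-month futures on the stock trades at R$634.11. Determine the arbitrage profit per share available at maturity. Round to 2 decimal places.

PV(dividends) I = 14.30·e^(−0.0530·6/12) = 13.9260
Fair futures F* = (S − I)·e^(rT) = (599.58 − 13.9260)·e^0.030917 = 585.6540 × 1.031400 = 604.0435
Market R$634.11 > fair 604.0435: forward overpriced → cash-and-carry (borrow at r, buy the stock and collect the dividends, short the forward).
Profit at T = |F_mkt − F*| = |634.11 − 604.0435| = R$30.07 per share

R$30.07 per share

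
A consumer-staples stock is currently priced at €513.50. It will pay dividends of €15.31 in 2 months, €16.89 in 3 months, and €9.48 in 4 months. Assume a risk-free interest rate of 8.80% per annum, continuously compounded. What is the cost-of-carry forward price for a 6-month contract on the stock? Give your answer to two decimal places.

€493.95

PV(dividends) I = 15.31·e^(−0.0880·2/12) + 16.89·e^(−0.0880·3/12) + 9.48·e^(−0.0880·4/12)
I = 15.0871 + 16.5225 + 9.2060 = 40.8156
F = (S − I)·e^(rT) = (513.50 − 40.8156) · e^(0.0880·6/12)
= 472.6844 · e^0.044000 = 472.6844 × 1.044982 = €493.95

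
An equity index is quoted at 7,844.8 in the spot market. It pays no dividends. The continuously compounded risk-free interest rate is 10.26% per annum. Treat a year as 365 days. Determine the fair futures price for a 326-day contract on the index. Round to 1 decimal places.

8,597.6

F = S·e^(rT) = 7844.8 · e^(0.1026 × 326/365)
= 7844.8 · e^0.091637 = 7844.8 × 1.095967
F = 8,597.6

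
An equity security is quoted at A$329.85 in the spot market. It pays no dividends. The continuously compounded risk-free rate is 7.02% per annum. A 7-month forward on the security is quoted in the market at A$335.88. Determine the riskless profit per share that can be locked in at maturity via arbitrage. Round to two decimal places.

Fair forward: F* = S·e^(carry·T), with carry = r = 0.0702
F* = 329.85 · e^(0.0702 × 7/12) = 329.85 · e^0.040950 = 329.85 × 1.041800 = A$343.6377
Market A$335.88 < fair A$343.6377: forward underpriced → reverse cash-and-carry (short spot, go long the forward).
At maturity, profit = |F_mkt − F*| = |335.88 − 343.6377| = A$7.76 per share

A$7.76 per share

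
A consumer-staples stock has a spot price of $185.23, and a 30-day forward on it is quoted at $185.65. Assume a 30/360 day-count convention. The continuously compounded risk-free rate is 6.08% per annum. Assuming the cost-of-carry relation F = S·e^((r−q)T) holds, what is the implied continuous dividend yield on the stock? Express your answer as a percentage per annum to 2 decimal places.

From F = S·e^((r−q)T): (r − q) = ln(F/S)/T
ln(185.65/185.23) = ln(1.002267) = 0.002264
(r − q) = 0.002264 / (30/360) = 0.027168
q = r − ln(F/S)/T = 0.0608 − 0.027168 = 0.033632
q = 3.36%

3.36%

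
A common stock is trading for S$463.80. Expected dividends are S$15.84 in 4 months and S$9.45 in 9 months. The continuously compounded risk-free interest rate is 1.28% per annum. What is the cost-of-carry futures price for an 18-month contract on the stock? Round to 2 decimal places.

S$447.17

PV(dividends) I = 15.84·e^(−0.0128·4/12) + 9.45·e^(−0.0128·9/12)
I = 15.7726 + 9.3597 = 25.1323
F = (S − I)·e^(rT) = (463.80 − 25.1323) · e^(0.0128·18/12)
= 438.6677 · e^0.019200 = 438.6677 × 1.019386 = S$447.17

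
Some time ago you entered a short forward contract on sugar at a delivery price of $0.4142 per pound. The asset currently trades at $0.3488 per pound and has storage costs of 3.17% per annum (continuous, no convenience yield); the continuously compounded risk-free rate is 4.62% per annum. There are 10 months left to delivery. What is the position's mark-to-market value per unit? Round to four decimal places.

Current fair forward for the remaining 10 months: F = S·e^((r + u)·T), (r + u) = 0.0462 + 0.0317 = 0.0779
F = 0.3488 · e^(0.0779 × 10/12) = 0.3488 × 1.067070 = 0.3722
Value of long forward = (F − K)·e^(−rT) = (0.3722 − 0.4142) · e^(−0.0462·10/12)
= -0.0420 × 0.962232 = -0.0404
Short position value = −(long value) = $0.0404

$0.0404 per pound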